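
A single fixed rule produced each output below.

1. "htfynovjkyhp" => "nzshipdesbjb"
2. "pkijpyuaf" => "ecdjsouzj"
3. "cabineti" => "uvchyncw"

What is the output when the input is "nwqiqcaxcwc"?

qkckwurwqwh

The rule is to move the first character to the end, then shift every letter 6 places backward in the alphabet (wrapping around).
Starting from "nwqiqcaxcwc": after the first operation, "wqiqcaxcwcn"; after the second, "qkckwurwqwh".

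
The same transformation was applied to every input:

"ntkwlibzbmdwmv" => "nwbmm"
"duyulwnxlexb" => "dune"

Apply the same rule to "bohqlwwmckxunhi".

The pattern: keep one character in every 3, starting at position 1 (positions 1st, 4th, 7th, ...).
Applying that to "bohqlwwmckxunhi" gives "bqwkn".

bqwkn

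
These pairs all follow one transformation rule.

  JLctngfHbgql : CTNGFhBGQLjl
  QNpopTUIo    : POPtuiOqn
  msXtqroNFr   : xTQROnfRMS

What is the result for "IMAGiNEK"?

In each case the input is transformed by: flip the case of every letter, then move the first 2 characters to the end (rotate left by 2).
On "IMAGiNEK" that produces "agInekim".

agInekim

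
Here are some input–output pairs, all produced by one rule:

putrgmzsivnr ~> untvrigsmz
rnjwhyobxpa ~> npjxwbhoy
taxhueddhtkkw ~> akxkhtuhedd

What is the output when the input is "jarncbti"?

The pattern: take characters alternately from the front and the back (1st, last, 2nd, 2nd-last, ...), then delete the first 2 characters.
Starting from "jarncbti": after the first operation, "jiatrbnc"; after the second, "atrbnc".

atrbnc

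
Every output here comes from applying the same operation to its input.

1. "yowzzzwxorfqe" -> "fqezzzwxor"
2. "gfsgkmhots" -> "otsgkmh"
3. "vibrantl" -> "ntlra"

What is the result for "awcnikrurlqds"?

Looking at the pairs, the operation is to delete the first 3 characters, then move the last 3 characters to the front (rotate right by 3).
So "awcnikrurlqds" becomes "qdsnikrurl".

qdsnikrurl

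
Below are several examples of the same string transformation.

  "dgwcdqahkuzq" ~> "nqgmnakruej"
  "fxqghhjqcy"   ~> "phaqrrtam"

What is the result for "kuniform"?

uexspyb

Looking at the pairs, the operation is to shift every letter 10 places forward in the alphabet (wrapping around), then delete the last character.
"kuniform" → "uexspybw" → "uexspyb".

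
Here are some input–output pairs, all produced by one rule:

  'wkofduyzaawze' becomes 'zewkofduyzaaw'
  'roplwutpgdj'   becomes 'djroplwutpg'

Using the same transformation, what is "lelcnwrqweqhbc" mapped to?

The rule is to move the last 2 characters to the front (rotate right by 2).
On "lelcnwrqweqhbc" that produces "bclelcnwrqweqh".

bclelcnwrqweqh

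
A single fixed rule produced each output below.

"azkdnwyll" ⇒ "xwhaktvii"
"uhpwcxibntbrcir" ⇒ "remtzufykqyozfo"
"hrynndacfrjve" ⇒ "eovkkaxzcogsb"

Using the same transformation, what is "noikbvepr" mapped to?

klfhysbmo

Looking at the pairs, the operation is to shift every letter 3 places backward in the alphabet (wrapping around).
Applying that to "noikbvepr" gives "klfhysbmo".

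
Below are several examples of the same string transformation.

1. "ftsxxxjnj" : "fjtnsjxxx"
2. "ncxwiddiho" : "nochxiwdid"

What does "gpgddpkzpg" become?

ggppgzdkdp

Each output is the input with this applied: take characters alternately from the front and the back (1st, last, 2nd, 2nd-last, ...).
"gpgddpkzpg" → "ggppgzdkdp".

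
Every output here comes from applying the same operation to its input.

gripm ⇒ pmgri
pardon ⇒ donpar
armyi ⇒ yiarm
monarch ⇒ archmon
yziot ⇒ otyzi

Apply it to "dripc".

pcdri

Each output is the input with this applied: move the first 3 characters to the end (rotate left by 3).
For "dripc" the result is "pcdri".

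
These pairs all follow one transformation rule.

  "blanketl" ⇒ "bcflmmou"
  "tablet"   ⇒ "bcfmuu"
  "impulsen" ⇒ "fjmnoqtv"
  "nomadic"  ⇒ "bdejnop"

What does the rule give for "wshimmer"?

What's happening: shift every letter 1 place forward in the alphabet (wrapping around), then sort the characters into alphabetical order.
Starting from "wshimmer": after the first operation, "xtijnnfs"; after the second, "fijnnstx".

fijnnstx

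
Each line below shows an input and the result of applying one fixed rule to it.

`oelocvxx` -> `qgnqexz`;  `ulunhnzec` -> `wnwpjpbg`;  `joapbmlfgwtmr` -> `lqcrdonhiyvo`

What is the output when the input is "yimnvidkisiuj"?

akopxkfmkukw

The pattern: shift every letter 2 places forward in the alphabet (wrapping around), then delete the last character.
Applying both steps to "yimnvidkisiuj": "akopxkfmkukwl", then "akopxkfmkukw".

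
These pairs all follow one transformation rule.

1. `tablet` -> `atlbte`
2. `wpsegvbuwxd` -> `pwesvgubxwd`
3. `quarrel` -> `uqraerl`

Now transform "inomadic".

nimodaci

The transformation: swap each adjacent pair of characters (1↔2, 3↔4, ...).
For "inomadic" the result is "nimodaci".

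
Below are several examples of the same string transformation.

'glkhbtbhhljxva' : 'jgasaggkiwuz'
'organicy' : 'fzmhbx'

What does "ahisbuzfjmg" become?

The pattern: shift every letter 1 place backward in the alphabet (wrapping around), then delete the first 2 characters.
For "ahisbuzfjmg", step one produces "zghratyeilf"; step two turns that into "hratyeilf".

hratyeilf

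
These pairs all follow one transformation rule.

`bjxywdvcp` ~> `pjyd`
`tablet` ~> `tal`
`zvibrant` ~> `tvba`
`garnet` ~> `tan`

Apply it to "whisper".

rhs

The pattern: move the last 2 characters to the front (rotate right by 2), then keep every other character starting from the second (positions 2nd, 4th, 6th, ...).
On "whisper": the first step gives "erwhisp", and the second then gives "rhs".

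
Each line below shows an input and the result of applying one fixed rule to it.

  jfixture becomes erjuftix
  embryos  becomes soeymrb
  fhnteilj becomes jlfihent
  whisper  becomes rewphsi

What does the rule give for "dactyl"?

lydtac

Rule — move the last character to the front, then take characters alternately from the front and the back (1st, last, 2nd, 2nd-last, ...).
On "dactyl": the first step gives "ldacty", and the second then gives "lydtac".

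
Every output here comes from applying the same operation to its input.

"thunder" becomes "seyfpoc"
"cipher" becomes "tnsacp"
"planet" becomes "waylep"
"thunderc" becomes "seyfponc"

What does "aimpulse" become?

tlaxwfpd

In each case the input is transformed by: swap each adjacent pair of characters (1↔2, 3↔4, ...), then shift every letter 11 places forward in the alphabet (wrapping around).
Applying both steps to "aimpulse": "iapmlues", then "tlaxwfpd".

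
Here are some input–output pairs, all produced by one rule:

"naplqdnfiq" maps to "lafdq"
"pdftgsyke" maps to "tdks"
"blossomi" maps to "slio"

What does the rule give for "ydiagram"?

What's happening: keep every other character starting from the second (positions 2nd, 4th, 6th, ...), then swap each adjacent pair of characters (1↔2, 3↔4, ...).
"ydiagram" → "darm" → "admr".

admr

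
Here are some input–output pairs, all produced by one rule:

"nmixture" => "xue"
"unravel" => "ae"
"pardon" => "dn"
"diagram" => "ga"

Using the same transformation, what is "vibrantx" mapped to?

Each output is the input with this applied: keep every other character starting from the second (positions 2nd, 4th, 6th, ...), then delete the first character.
Starting from "vibrantx": after the first operation, "irnx"; after the second, "rnx".

rnx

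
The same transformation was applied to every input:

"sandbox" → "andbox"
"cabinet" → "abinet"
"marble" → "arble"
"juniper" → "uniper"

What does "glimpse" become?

In each case the input is transformed by: delete the first character.
So "glimpse" becomes "limpse".

limpse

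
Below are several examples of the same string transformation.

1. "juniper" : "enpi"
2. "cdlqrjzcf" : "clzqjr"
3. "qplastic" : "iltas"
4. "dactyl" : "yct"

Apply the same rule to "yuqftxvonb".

nqofvtx

Looking at the pairs, the operation is to take characters alternately from the front and the back (1st, last, 2nd, 2nd-last, ...), then delete the first 3 characters.
Starting from "yuqftxvonb": after the first operation, "ybunqofvtx"; after the second, "nqofvtx".
(Check on "juniper": → "jruenpi" → "enpi" ✓)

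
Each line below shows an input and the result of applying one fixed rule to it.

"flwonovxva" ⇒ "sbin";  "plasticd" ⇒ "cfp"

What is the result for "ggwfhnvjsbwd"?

What's happening: shift every letter 13 places forward in the alphabet (wrapping around) — i.e. ROT13, then keep one character in every 3, starting at position 1 (positions 1st, 4th, 7th, ...).
On "ggwfhnvjsbwd": the first step gives "ttjsuaiwfojq", and the second then gives "tsio".

tsio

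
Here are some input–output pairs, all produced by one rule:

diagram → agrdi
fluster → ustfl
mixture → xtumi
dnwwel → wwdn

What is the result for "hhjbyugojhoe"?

jbyugojhhh

The pattern: delete the last 2 characters, then move the first 2 characters to the end (rotate left by 2).
For "hhjbyugojhoe", step one produces "hhjbyugojh"; step two turns that into "jbyugojhhh".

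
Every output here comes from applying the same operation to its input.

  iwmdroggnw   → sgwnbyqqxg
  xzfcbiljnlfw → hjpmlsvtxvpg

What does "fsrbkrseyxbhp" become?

pcblubcoihlrz

Each output is the input with this applied: shift every letter 10 places forward in the alphabet (wrapping around).
Applying that to "fsrbkrseyxbhp" gives "pcblubcoihlrz".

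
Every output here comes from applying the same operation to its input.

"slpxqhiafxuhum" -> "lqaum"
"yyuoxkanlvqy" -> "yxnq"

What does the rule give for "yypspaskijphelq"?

ypkpl

The rule is to keep one character in every 3, starting at position 2 (positions 2nd, 5th, 8th, ...).
Applying that to "yypspaskijphelq" gives "ypkpl".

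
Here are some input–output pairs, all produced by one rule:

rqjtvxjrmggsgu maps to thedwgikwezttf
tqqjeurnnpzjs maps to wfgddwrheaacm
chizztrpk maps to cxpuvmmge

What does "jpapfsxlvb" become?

Rule — move the last 2 characters to the front (rotate right by 2), then shift every letter 13 places forward in the alphabet (wrapping around) — i.e. ROT13.
For "jpapfsxlvb", step one produces "vbjpapfsxl"; step two turns that into "iowcncsfky".

iowcncsfky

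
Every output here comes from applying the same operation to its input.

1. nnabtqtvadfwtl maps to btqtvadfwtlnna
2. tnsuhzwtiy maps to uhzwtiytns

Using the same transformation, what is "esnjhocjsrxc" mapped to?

The transformation: move the first 3 characters to the end (rotate left by 3).
For "esnjhocjsrxc" the result is "jhocjsrxcesn".

jhocjsrxcesn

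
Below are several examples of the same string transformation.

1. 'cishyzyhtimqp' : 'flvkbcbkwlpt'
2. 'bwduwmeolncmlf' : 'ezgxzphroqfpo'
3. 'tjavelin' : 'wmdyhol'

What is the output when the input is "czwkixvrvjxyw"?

Each output is the input with this applied: shift every letter 3 places forward in the alphabet (wrapping around), then delete the last character.
Applying both steps to "czwkixvrvjxyw": "fcznlayuymabz", then "fcznlayuymab".

fcznlayuymab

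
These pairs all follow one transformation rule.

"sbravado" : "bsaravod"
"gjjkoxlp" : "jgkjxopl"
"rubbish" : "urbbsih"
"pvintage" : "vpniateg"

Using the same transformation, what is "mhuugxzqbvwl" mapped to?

hmuuxgqzvblw

Rule — swap each adjacent pair of characters (1↔2, 3↔4, ...).
Applying that to "mhuugxzqbvwl" gives "hmuuxgqzvblw".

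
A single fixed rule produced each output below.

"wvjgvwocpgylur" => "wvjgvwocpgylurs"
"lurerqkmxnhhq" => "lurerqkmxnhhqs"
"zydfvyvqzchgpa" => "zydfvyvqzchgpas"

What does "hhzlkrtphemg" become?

hhzlkrtphemgs

The transformation: append "s".
On "hhzlkrtphemg" that produces "hhzlkrtphemgs".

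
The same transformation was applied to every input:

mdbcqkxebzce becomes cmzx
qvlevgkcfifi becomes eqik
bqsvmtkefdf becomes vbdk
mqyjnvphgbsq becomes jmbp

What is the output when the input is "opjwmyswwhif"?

Each output is the input with this applied: keep one character in every 3, starting at position 1 (positions 1st, 4th, 7th, ...), then swap each adjacent pair of characters (1↔2, 3↔4, ...).
Working it through for "opjwmyswwhif": intermediate "owsh", final "wohs".

wohs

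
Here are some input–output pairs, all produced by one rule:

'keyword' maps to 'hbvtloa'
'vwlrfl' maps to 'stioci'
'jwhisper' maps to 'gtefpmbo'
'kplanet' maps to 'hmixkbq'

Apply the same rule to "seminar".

pbjfkxo

The transformation: shift every letter 3 places backward in the alphabet (wrapping around).
For "seminar" the result is "pbjfkxo".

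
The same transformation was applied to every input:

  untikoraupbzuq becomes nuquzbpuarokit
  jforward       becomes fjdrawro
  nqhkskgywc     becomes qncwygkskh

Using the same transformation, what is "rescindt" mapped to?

The transformation: reverse the string, then move the last 2 characters to the front (rotate right by 2).
For "rescindt", step one produces "tdnicser"; step two turns that into "ertdnics".

ertdnics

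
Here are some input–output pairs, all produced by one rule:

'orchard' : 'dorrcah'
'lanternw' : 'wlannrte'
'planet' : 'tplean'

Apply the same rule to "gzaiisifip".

pgziafiiis

Rule — swap the first and last characters, then take characters alternately from the front and the back (1st, last, 2nd, 2nd-last, ...).
Working it through for "gzaiisifip": intermediate "pzaiisifig", final "pgziafiiis".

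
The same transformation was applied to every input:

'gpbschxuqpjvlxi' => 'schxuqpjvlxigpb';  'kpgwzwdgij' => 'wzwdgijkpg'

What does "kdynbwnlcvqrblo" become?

nbwnlcvqrblokdy

What's happening: move the first 3 characters to the end (rotate left by 3).
Doing the same to "kdynbwnlcvqrblo": "nbwnlcvqrblokdy".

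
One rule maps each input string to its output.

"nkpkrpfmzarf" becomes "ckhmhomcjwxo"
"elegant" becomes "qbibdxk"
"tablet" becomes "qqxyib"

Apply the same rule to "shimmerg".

The pattern: move the last character to the front, then shift every letter 3 places backward in the alphabet (wrapping around).
Applying both steps to "shimmerg": "gshimmer", then "dpefjjbo".
(Check on "tablet": → "ttable" → "qqxyib" ✓)

dpefjjbo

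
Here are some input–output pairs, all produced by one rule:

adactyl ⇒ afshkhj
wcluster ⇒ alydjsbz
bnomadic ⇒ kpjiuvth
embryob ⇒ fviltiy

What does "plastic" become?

The transformation: shift every letter 7 places forward in the alphabet (wrapping around), then move the last 3 characters to the front (rotate right by 3).
On "plastic": the first step gives "wshzapj", and the second then gives "apjwshz".

apjwshz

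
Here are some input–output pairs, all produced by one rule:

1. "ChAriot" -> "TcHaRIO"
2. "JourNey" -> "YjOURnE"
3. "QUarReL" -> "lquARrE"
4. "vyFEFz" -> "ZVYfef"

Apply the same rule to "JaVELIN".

The transformation: move the last character to the front, then flip the case of every letter.
"JaVELIN" → "NJaVELI" → "njAveli".

njAveli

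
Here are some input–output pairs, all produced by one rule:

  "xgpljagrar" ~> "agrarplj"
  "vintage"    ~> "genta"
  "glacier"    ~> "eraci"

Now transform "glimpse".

seimp

The transformation: delete the first 2 characters, then move the first 3 characters to the end (rotate left by 3).
Applying both steps to "glimpse": "impse", then "seimp".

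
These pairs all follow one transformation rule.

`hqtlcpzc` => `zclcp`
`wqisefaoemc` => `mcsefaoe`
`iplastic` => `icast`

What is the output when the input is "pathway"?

What's happening: delete the first 3 characters, then move the last 2 characters to the front (rotate right by 2).
Working it through for "pathway": intermediate "hway", final "ayhw".
(Check on "wqisefaoemc": → "sefaoemc" → "mcsefaoe" ✓)

ayhw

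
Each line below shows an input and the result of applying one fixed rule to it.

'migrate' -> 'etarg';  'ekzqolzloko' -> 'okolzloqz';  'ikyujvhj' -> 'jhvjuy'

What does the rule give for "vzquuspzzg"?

The pattern: delete the first 2 characters, then reverse the string.
Working it through for "vzquuspzzg": intermediate "quuspzzg", final "gzzpsuuq".

gzzpsuuq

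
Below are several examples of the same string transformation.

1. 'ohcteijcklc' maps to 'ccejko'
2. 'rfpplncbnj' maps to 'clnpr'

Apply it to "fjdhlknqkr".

dfkln

The pattern: keep every other character starting from the first (positions 1st, 3rd, 5th, ...), then sort the characters into alphabetical order.
Working it through for "fjdhlknqkr": intermediate "fdlnk", final "dfkln".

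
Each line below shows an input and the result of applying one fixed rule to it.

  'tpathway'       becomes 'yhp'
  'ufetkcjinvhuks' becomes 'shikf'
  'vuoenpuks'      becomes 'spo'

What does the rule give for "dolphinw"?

The transformation: reverse the string, then keep one character in every 3, starting at position 1 (positions 1st, 4th, 7th, ...).
On "dolphinw": the first step gives "wnihplod", and the second then gives "who".

who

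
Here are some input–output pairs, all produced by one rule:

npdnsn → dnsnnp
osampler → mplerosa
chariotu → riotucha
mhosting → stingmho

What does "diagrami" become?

Each output is the input with this applied: move the last character to the front, then swap the front and back halves of the string.
On "diagrami": the first step gives "idiagram", and the second then gives "gramidia".

gramidia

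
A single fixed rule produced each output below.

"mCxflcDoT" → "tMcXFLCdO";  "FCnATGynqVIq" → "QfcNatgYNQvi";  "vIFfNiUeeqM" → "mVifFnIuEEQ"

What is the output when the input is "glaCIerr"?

RGLAciER

What's happening: flip the case of every letter, then move the last character to the front.
Working it through for "glaCIerr": intermediate "GLAciERR", final "RGLAciER".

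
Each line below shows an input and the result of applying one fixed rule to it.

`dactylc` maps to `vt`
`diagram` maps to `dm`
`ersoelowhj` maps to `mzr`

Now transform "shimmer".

The rule is to keep one character in every 3, starting at position 2 (positions 2nd, 5th, 8th, ...), then shift every letter 5 places backward in the alphabet (wrapping around).
Applying both steps to "shimmer": "hm", then "ch".

ch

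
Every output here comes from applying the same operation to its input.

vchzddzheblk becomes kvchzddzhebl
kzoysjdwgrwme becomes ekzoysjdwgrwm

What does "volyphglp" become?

The transformation: move the last character to the front.
For "volyphglp" the result is "pvolyphgl".

pvolyphgl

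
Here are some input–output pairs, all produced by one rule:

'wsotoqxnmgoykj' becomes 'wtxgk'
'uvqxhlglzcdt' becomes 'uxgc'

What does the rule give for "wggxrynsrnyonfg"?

wxnnn

What's happening: keep one character in every 3, starting at position 1 (positions 1st, 4th, 7th, ...).
For "wggxrynsrnyonfg" the result is "wxnnn".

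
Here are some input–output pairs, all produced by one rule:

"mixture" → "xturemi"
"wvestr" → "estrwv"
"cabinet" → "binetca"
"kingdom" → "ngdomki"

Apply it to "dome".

In each case the input is transformed by: move the first 2 characters to the end (rotate left by 2).
So "dome" becomes "medo".

medo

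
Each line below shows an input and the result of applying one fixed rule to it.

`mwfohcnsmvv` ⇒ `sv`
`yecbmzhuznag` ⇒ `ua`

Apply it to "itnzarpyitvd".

yv

What's happening: keep one character in every 3, starting at position 2 (positions 2nd, 5th, 8th, ...), then delete the first 2 characters.
On "itnzarpyitvd" that produces "yv".
(Check on "yecbmzhuznag": → "emua" → "ua" ✓)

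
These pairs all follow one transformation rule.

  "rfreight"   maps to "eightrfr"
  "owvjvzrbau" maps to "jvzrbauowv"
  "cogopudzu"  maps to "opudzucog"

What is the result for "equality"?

alityequ

In each case the input is transformed by: move the first 3 characters to the end (rotate left by 3).
For "equality" the result is "alityequ".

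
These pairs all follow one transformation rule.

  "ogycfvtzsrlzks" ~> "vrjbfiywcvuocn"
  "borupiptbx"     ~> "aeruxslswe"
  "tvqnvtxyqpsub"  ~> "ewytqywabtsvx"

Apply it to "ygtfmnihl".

objwipqlk

Looking at the pairs, the operation is to shift every letter 3 places forward in the alphabet (wrapping around), then move the last character to the front.
"ygtfmnihl" → "bjwipqlko" → "objwipqlk".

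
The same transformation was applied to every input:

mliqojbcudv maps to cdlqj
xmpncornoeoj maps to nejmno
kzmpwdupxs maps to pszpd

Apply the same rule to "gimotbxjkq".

What's happening: keep every other character starting from the second (positions 2nd, 4th, 6th, ...), then move the first 3 characters to the end (rotate left by 3).
For "gimotbxjkq", step one produces "iobjq"; step two turns that into "jqiob".

jqiob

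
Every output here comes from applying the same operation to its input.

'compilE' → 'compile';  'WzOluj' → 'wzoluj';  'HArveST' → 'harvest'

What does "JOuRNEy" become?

Rule — convert every letter to lowercase.
Applying that to "JOuRNEy" gives "journey".

journey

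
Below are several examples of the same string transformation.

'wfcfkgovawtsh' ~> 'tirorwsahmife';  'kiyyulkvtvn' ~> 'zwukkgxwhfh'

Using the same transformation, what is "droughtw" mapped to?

ipdagstf

Rule — move the last character to the front, then shift every letter 12 places forward in the alphabet (wrapping around).
"droughtw" → "wdrought" → "ipdagstf".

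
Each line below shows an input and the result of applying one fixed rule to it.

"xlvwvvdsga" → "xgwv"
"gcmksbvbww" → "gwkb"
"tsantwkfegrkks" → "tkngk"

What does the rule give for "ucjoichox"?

The rule is to take characters alternately from the front and the back (1st, last, 2nd, 2nd-last, ...), then keep one character in every 3, starting at position 1 (positions 1st, 4th, 7th, ...).
So "ucjoichox" becomes "uoo".
(Check on "gcmksbvbww": → "gwcwmbkvsb" → "gwkb" ✓)

uoo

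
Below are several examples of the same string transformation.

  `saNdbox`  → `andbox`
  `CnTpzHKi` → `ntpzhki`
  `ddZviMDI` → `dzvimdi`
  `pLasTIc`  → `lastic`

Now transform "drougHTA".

roughta

Looking at the pairs, the operation is to delete the first character, then convert every letter to lowercase.
Starting from "drougHTA": after the first operation, "rougHTA"; after the second, "roughta".
(Check on "saNdbox": → "aNdbox" → "andbox" ✓)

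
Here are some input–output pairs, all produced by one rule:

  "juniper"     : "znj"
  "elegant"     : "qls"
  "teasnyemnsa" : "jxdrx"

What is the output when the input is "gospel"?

tuq

The transformation: shift every letter 5 places forward in the alphabet (wrapping around), then keep every other character starting from the second (positions 2nd, 4th, 6th, ...).
Starting from "gospel": after the first operation, "ltxujq"; after the second, "tuq".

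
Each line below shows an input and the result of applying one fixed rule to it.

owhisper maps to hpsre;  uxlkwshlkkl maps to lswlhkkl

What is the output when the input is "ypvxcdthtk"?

Rule — swap each adjacent pair of characters (1↔2, 3↔4, ...), then delete the first 3 characters.
For "ypvxcdthtk", step one produces "pyxvdchtkt"; step two turns that into "vdchtkt".

vdchtkt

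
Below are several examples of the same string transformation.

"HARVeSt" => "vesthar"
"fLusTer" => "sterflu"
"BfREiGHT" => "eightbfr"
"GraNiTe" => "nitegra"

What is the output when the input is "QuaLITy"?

lityqua

The rule is to move the first 3 characters to the end (rotate left by 3), then convert every letter to lowercase.
Applying both steps to "QuaLITy": "LITyQua", then "lityqua".
(Check on "fLusTer": → "sTerfLu" → "sterflu" ✓)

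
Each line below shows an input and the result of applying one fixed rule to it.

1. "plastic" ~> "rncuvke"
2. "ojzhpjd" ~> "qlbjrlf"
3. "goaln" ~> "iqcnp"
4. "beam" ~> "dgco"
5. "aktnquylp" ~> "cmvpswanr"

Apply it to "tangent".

vcpigpv

Each output is the input with this applied: shift every letter 2 places forward in the alphabet (wrapping around).
For "tangent" the result is "vcpigpv".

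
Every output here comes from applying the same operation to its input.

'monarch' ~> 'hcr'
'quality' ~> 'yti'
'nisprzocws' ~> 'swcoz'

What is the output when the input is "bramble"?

elb

The transformation: take characters alternately from the front and the back (1st, last, 2nd, 2nd-last, ...), then keep every other character starting from the second (positions 2nd, 4th, 6th, ...).
Applying both steps to "bramble": "berlabm", then "elb".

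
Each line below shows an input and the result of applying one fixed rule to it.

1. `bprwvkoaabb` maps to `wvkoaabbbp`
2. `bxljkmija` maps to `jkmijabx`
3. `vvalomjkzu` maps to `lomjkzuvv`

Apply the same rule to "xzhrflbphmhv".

rflbphmhvxz

Each output is the input with this applied: move the first 2 characters to the end (rotate left by 2), then delete the first character.
Applying that to "xzhrflbphmhv" gives "rflbphmhvxz".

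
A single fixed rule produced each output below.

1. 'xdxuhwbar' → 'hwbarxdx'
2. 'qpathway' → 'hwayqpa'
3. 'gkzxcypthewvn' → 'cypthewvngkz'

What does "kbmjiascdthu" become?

iascdthukbm

In each case the input is transformed by: move the first 3 characters to the end (rotate left by 3), then delete the first character.
So "kbmjiascdthu" becomes "iascdthukbm".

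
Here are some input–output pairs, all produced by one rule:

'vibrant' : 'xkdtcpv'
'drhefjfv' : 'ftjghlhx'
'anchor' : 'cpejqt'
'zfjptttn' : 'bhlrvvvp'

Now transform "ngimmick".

pikookem

What's happening: shift every letter 2 places forward in the alphabet (wrapping around).
Applying that to "ngimmick" gives "pikookem".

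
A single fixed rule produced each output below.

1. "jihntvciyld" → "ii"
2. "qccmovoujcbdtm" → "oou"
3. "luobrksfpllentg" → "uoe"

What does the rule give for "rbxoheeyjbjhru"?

What's happening: keep only the vowels.
Doing the same to "rbxoheeyjbjhru": "oeeu".

oeeu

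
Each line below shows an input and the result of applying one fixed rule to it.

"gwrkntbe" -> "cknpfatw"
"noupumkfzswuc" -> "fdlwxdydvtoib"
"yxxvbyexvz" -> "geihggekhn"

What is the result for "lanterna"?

Each output is the input with this applied: move the last 3 characters to the front (rotate right by 3), then shift every letter 9 places forward in the alphabet (wrapping around).
Working it through for "lanterna": intermediate "rnalante", final "awjujwcn".

awjujwcn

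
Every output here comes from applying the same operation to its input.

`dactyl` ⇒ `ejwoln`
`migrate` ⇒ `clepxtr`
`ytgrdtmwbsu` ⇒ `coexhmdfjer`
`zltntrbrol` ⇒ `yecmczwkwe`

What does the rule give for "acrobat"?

zmlelnc

In each case the input is transformed by: shift every letter 11 places forward in the alphabet (wrapping around), then move the first 3 characters to the end (rotate left by 3).
On "acrobat": the first step gives "lnczmle", and the second then gives "zmlelnc".
(Check on "dactyl": → "olnejw" → "ejwoln" ✓)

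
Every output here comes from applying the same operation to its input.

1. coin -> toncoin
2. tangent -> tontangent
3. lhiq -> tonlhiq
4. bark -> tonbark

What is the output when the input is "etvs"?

tonetvs

The transformation: prepend "ton".
"etvs" → "tonetvs".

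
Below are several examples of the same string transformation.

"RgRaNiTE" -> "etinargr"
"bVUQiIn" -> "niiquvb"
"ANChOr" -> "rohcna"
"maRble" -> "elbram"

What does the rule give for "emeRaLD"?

dlareme

Rule — reverse the string, then convert every letter to lowercase.
Starting from "emeRaLD": after the first operation, "DLaReme"; after the second, "dlareme".
(Check on "maRble": → "elbRam" → "elbram" ✓)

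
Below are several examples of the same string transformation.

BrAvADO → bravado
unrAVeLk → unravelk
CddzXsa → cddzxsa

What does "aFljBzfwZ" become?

In each case the input is transformed by: convert every letter to lowercase.
On "aFljBzfwZ" that produces "afljbzfwz".

afljbzfwz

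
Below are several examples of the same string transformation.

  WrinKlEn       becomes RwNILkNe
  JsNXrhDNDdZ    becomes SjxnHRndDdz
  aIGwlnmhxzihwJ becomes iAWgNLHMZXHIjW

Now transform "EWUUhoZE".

weuuOHez

Each output is the input with this applied: swap each adjacent pair of characters (1↔2, 3↔4, ...), then flip the case of every letter.
On "EWUUhoZE": the first step gives "WEUUohEZ", and the second then gives "weuuOHez".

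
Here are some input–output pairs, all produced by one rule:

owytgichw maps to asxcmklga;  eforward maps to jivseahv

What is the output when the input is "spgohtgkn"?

twskxlokr

The pattern: swap each adjacent pair of characters (1↔2, 3↔4, ...), then shift every letter 4 places forward in the alphabet (wrapping around).
Doing the same to "spgohtgkn": "twskxlokr".
(Check on "owytgichw": → "wotyighcw" → "asxcmklga" ✓)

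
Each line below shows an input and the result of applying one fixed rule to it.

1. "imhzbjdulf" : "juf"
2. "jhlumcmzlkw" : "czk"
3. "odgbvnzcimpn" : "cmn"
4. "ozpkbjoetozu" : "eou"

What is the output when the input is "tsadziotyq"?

itq

The rule is to keep every other character starting from the second (positions 2nd, 4th, 6th, ...), then keep only the last 3 characters.
For "tsadziotyq", step one produces "sditq"; step two turns that into "itq".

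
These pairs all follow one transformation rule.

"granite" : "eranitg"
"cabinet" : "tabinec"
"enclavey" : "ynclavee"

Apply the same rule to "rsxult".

What's happening: swap the first and last characters.
On "rsxult" that produces "tsxulr".

tsxulr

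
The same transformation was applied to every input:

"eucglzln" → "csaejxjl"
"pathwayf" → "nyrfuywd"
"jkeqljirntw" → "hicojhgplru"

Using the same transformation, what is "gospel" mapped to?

emqncj

What's happening: shift every letter 2 places backward in the alphabet (wrapping around).
On "gospel" that produces "emqncj".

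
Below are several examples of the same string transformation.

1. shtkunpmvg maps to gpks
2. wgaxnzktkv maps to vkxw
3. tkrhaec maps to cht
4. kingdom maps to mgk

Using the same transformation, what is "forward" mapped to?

dwf

Rule — keep one character in every 3, starting at position 1 (positions 1st, 4th, 7th, ...), then reverse the string.
For "forward" the result is "dwf".
(Check on "tkrhaec": → "thc" → "cht" ✓)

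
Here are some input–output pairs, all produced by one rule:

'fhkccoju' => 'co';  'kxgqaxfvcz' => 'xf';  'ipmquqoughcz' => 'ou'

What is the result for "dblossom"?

The transformation: swap the front and back halves of the string, then keep only the first 2 characters.
"dblossom" → "ssomdblo" → "ss".

ss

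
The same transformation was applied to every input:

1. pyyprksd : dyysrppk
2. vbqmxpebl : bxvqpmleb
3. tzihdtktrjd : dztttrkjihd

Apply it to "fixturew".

exwutrif

What's happening: sort the characters into reverse alphabetical order, then move the last character to the front.
For "fixturew", step one produces "xwutrife"; step two turns that into "exwutrif".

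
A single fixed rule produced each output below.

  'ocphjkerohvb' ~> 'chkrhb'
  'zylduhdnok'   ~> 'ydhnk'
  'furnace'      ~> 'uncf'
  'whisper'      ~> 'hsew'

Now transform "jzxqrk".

zqk

Each output is the input with this applied: move the first character to the end, then keep every other character starting from the first (positions 1st, 3rd, 5th, ...).
For "jzxqrk", step one produces "zxqrkj"; step two turns that into "zqk".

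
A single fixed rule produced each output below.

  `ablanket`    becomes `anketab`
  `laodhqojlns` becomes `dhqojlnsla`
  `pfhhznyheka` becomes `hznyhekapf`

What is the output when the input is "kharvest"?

Looking at the pairs, the operation is to move the first 3 characters to the end (rotate left by 3), then delete the last character.
Applying both steps to "kharvest": "rvestkha", then "rvestkh".
(Check on "pfhhznyheka": → "hznyhekapfh" → "hznyhekapf" ✓)

rvestkh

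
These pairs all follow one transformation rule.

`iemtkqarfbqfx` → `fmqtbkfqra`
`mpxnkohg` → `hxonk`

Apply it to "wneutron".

The rule is to take characters alternately from the front and the back (1st, last, 2nd, 2nd-last, ...), then delete the first 3 characters.
Starting from "wneutron": after the first operation, "wnnoerut"; after the second, "oerut".

oerut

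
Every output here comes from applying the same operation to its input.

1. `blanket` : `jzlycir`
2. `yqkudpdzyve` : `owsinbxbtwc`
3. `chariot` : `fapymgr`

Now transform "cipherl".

gafnpcj

Looking at the pairs, the operation is to swap each adjacent pair of characters (1↔2, 3↔4, ...), then shift every letter 2 places backward in the alphabet (wrapping around).
Starting from "cipherl": after the first operation, "ichprel"; after the second, "gafnpcj".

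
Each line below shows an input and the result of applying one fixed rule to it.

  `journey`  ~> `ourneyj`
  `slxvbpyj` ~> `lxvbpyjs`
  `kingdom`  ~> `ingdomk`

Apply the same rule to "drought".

roughtd

In each case the input is transformed by: move the first character to the end.
On "drought" that produces "roughtd".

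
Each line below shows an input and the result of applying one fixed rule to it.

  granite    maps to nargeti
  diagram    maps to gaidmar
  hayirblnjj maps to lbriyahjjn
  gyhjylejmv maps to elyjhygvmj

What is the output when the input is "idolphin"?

plodinih

Each output is the input with this applied: reverse the string, then move the first 3 characters to the end (rotate left by 3).
Working it through for "idolphin": intermediate "nihplodi", final "plodinih".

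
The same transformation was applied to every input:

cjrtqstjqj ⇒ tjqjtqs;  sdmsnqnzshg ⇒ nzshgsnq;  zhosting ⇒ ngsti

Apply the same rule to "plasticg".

The rule is to delete the first 3 characters, then move the first 3 characters to the end (rotate left by 3).
Starting from "plasticg": after the first operation, "sticg"; after the second, "cgsti".

cgsti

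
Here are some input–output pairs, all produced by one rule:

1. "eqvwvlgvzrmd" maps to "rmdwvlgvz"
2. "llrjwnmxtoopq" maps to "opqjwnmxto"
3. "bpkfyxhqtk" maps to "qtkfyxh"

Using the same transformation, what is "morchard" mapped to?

ardch

The pattern: delete the first 3 characters, then move the last 3 characters to the front (rotate right by 3).
"morchard" → "chard" → "ardch".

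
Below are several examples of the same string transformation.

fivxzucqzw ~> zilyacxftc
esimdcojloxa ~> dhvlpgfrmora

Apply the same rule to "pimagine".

hslpdjlq

The transformation: shift every letter 3 places forward in the alphabet (wrapping around), then move the last character to the front.
Starting from "pimagine": after the first operation, "slpdjlqh"; after the second, "hslpdjlq".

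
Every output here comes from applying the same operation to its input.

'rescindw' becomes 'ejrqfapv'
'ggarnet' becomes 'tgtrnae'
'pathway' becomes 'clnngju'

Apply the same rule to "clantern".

The rule is to take characters alternately from the front and the back (1st, last, 2nd, 2nd-last, ...), then shift every letter 13 places forward in the alphabet (wrapping around) — i.e. ROT13.
On "clantern": the first step gives "cnlraent", and the second then gives "payenrag".

payenrag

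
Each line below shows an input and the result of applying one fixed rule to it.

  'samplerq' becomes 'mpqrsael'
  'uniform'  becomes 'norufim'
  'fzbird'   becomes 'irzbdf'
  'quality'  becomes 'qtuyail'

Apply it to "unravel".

In each case the input is transformed by: sort the characters into alphabetical order, then move the first 3 characters to the end (rotate left by 3).
On "unravel": the first step gives "aelnruv", and the second then gives "nruvael".

nruvael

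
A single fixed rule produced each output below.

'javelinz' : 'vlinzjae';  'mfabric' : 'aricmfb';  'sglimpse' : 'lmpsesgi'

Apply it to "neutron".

uronnet

The transformation: move the first 3 characters to the end (rotate left by 3), then swap the first and last characters.
For "neutron", step one produces "tronneu"; step two turns that into "uronnet".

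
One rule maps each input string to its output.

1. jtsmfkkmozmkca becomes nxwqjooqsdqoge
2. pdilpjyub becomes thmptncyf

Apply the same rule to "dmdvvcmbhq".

In each case the input is transformed by: shift every letter 4 places forward in the alphabet (wrapping around).
On "dmdvvcmbhq" that produces "hqhzzgqflu".

hqhzzgqflu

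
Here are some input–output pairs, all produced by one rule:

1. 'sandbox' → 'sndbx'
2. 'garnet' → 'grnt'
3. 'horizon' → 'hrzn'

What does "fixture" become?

Each output is the input with this applied: remove every vowel.
"fixture" → "fxtr".

fxtr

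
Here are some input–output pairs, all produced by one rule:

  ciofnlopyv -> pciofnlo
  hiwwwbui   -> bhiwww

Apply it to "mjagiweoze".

omjagiwe

In each case the input is transformed by: delete the last 2 characters, then move the last character to the front.
Applying both steps to "mjagiweoze": "mjagiweo", then "omjagiwe".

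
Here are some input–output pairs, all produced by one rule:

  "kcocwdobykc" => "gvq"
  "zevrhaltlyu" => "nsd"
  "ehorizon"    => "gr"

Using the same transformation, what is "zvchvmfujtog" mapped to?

What's happening: shift every letter 8 places backward in the alphabet (wrapping around), then keep one character in every 3, starting at position 3 (positions 3rd, 6th, 9th, ...).
For "zvchvmfujtog", step one produces "rnuznexmblgy"; step two turns that into "ueby".

ueby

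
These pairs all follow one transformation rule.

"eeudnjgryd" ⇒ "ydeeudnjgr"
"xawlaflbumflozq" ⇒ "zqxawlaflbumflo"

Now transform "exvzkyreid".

idexvzkyre

In each case the input is transformed by: move the last 2 characters to the front (rotate right by 2).
"exvzkyreid" → "idexvzkyre".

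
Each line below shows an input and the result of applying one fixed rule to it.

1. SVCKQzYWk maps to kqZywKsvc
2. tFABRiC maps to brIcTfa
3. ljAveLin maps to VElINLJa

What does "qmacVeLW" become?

CvElwQMA

The rule is to move the first 3 characters to the end (rotate left by 3), then flip the case of every letter.
"qmacVeLW" → "CvElwQMA".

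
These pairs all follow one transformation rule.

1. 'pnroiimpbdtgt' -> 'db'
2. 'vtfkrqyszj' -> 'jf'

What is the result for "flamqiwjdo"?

What's happening: sort the characters into reverse alphabetical order, then keep only the last 2 characters.
On "flamqiwjdo": the first step gives "wqomljifda", and the second then gives "da".

da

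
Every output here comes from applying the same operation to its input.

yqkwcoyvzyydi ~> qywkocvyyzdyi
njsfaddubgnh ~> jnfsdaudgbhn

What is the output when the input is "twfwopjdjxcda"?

wtwfpodjxjdca

What's happening: swap each adjacent pair of characters (1↔2, 3↔4, ...).
So "twfwopjdjxcda" becomes "wtwfpodjxjdca".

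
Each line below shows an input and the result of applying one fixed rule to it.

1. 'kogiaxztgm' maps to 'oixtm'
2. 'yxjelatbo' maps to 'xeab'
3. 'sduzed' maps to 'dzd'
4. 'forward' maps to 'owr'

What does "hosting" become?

Rule — keep every other character starting from the second (positions 2nd, 4th, 6th, ...).
So "hosting" becomes "otn".

otn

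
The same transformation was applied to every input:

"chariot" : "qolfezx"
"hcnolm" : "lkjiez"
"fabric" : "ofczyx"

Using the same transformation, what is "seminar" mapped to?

The rule is to sort the characters into reverse alphabetical order, then shift every letter 3 places backward in the alphabet (wrapping around).
On "seminar" that produces "pokjfbx".

pokjfbx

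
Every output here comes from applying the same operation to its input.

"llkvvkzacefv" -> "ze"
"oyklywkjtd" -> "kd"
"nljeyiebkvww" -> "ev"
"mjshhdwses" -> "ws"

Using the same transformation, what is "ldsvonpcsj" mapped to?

The rule is to keep one character in every 3, starting at position 1 (positions 1st, 4th, 7th, ...), then keep only the last 2 characters.
For "ldsvonpcsj", step one produces "lvpj"; step two turns that into "pj".

pj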